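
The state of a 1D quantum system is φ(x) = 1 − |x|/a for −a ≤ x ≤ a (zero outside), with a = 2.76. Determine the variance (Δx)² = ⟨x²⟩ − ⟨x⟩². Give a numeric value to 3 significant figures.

0.762

Compute ⟨x⟩ and ⟨x²⟩ separately, then (Δx)² = ⟨x²⟩ − ⟨x⟩².
φ is even, so ∫ over [−a, a] = 2∫₀ᵃ with φ = 1 − x/a there: ∫₀ᵃ (1 − x/a)² dx = a/3, ∫₀ᵃ x²(1 − x/a)² dx = a³/30, ∫₀ᵃ x⁴(1 − x/a)² dx = a⁵/105.
Normalization: ∫|φ|² dx = 1.8400.
⟨x⟩ = 0.0000 and ⟨x²⟩ = 0.76176.
(Δx)² = 0.76176 − (0.0000)² = 0.76176.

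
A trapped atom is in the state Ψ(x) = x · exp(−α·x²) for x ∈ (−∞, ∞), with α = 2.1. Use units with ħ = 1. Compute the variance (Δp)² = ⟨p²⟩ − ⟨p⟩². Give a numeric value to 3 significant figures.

6.30

Compute ⟨p⟩ and ⟨p²⟩ separately; (Δp)² = ⟨p²⟩ − ⟨p⟩².
Expand each integrand as polynomial × e^(−2αx²) and use ∫x^(2j)·e^(−2αx²) dx = (2j−1)!!/(4α)^j · √(π/(2α)), odd powers → 0; here √(π/(2α)) = 0.86487. Differentiate with the product rule, d/dx e^(−αx²) = −2αx·e^(−αx²).
Normalization: ∫|Ψ|² dx = 0.10296.
⟨p⟩ = 0.0000 and ⟨p²⟩ = 6.3000.
(Δp)² = 6.3000 − (0.0000)² = 6.3000.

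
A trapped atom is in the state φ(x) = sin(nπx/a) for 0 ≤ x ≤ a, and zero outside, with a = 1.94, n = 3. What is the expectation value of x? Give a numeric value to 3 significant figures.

0.970

⟨x⟩ = ∫ x·|φ|² dx / ∫|φ|² dx (integrals over the domain).
With sin²θ = (1 − cos2θ)/2 on 0 ≤ x ≤ a: ∫sin²(nπx/a) dx = a/2, ∫x·sin²(nπx/a) dx = a²/4, ∫x²·sin²(nπx/a) dx = a³·(1/6 − 1/(4n²π²)); higher powers xᵏ the same way, integrating xᵏ·cos(2nπx/a) by parts.
State is unnormalized: ∫|φ|² dx = 0.97000, and ∫φ*·x·φ dx = 0.94090, so ⟨x⟩ = 0.94090 / 0.97000.
⟨x⟩ = 0.97000.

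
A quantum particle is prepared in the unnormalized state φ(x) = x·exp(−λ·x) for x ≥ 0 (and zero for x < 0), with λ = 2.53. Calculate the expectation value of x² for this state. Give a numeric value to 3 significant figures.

⟨x²⟩ = ∫ x²·|φ|² dx / ∫|φ|² dx (integrals over the domain).
Every integrand reduces to terms xʲ·e^(−2λx) on [0, ∞); use ∫₀^∞ xʲ·e^(−2λx) dx = j!/(2λ)^(j+1).
State is unnormalized: ∫|φ|² dx = 0.015438, and ∫φ*·x²·φ dx = 0.0072353, so ⟨x²⟩ = 0.0072353 / 0.015438.
⟨x²⟩ = 0.46868.

0.469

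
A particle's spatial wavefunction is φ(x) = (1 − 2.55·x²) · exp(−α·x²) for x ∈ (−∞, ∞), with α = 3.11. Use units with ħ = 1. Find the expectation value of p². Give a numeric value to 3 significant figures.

p² φ = −ħ² d²φ/dx²; ⟨p²⟩ = −ħ² ∫ φ*·φ'' dx / ∫|φ|² dx.
Expand each integrand as polynomial × e^(−2αx²) and use ∫x^(2j)·e^(−2αx²) dx = (2j−1)!!/(4α)^j · √(π/(2α)), odd powers → 0; here √(π/(2α)) = 0.71069. Differentiate with the product rule, d/dx e^(−αx²) = −2αx·e^(−αx²).
State is unnormalized: ∫|φ|² dx = 0.50892, and ∫φ*·(−ħ² φ'') dx = 3.7665, so ⟨p²⟩ = 3.7665 / 0.50892.
⟨p²⟩ = 7.4010.

7.40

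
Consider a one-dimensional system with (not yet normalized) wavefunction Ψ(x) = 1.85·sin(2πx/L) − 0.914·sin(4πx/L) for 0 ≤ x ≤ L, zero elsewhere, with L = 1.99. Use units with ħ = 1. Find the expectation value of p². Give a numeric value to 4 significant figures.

p² Ψ = −ħ² d²Ψ/dx²; ⟨p²⟩ = −ħ² ∫ Ψ*·Ψ'' dx / ∫|Ψ|² dx.
d²/dx² sin(jπx/L) = −(jπ/L)²·sin(jπx/L); on 0 ≤ x ≤ L, ∫sin²(jπx/L) dx = L/2 and ∫sin(jπx/L)·sin(lπx/L) dx = 0 for j ≠ l, so only diagonal terms survive in ∫|Ψ|² and ∫Ψ·Ψ″; ∫Ψ·Ψ′ dx = [Ψ²/2] between the walls = 0.
State is unnormalized: ∫|Ψ|² dx = 4.2366, and ∫Ψ*·(−ħ² Ψ'') dx = 67.094, so ⟨p²⟩ = 67.094 / 4.2366.
⟨p²⟩ = 15.837.

15.84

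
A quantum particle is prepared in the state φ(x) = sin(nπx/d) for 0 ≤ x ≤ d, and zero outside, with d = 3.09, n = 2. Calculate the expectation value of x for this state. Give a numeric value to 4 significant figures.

⟨x⟩ = ∫ x·|φ|² dx / ∫|φ|² dx (integrals over the domain).
With sin²θ = (1 − cos2θ)/2 on 0 ≤ x ≤ d: ∫sin²(nπx/d) dx = d/2, ∫x·sin²(nπx/d) dx = d²/4, ∫x²·sin²(nπx/d) dx = d³·(1/6 − 1/(4n²π²)); higher powers xᵏ the same way, integrating xᵏ·cos(2nπx/d) by parts.
State is unnormalized: ∫|φ|² dx = 1.5450, and ∫φ*·x·φ dx = 2.3870, so ⟨x⟩ = 2.3870 / 1.5450.
⟨x⟩ = 1.5450.

1.545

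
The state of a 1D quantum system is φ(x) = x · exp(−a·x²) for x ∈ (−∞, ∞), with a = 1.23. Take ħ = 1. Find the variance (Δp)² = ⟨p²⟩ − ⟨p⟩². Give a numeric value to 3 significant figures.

Compute ⟨p⟩ and ⟨p²⟩ separately; (Δp)² = ⟨p²⟩ − ⟨p⟩².
Expand each integrand as polynomial × e^(−2ax²) and use ∫x^(2j)·e^(−2ax²) dx = (2j−1)!!/(4a)^j · √(π/(2a)), odd powers → 0; here √(π/(2a)) = 1.1301. Differentiate with the product rule, d/dx e^(−ax²) = −2ax·e^(−ax²).
Normalization: ∫|φ|² dx = 0.22969.
⟨p⟩ = 0.0000 and ⟨p²⟩ = 3.6900.
(Δp)² = 3.6900 − (0.0000)² = 3.6900.

3.69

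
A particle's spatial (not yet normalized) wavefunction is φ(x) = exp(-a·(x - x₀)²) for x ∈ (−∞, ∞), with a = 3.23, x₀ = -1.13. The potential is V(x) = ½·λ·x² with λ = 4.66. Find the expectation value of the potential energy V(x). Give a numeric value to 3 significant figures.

3.16

⟨V⟩ = ∫ V(x)·|φ|² dx / ∫|φ|² dx.
Gaussian moments (u = x − x₀): ∫u^(2j)·e^(−2au²) du = (2j−1)!!/(4a)^j · √(π/(2a)), odd powers integrate to 0; here √(π/(2a)) = 0.69736.
State is unnormalized: ∫|φ|² dx = 0.69736, and ∫φ*·V(x)·φ dx = 2.2005, so ⟨V⟩ = 2.2005 / 0.69736.
⟨V⟩ = 3.1555.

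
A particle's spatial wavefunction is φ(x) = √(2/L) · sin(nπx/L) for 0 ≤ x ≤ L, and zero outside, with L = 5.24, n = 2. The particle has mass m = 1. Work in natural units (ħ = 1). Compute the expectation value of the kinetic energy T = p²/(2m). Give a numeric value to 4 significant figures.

0.7189

T = −(ħ²/2m) d²/dx², so ⟨T⟩ = −(ħ²/2m) ∫ φ*·φ'' dx; with m = 1.
d/dx sin(nπx/L) = (nπ/L)·cos(nπx/L) and d²/dx² sin(nπx/L) = −(nπ/L)²·sin(nπx/L); on 0 ≤ x ≤ L, ∫sin²(nπx/L) dx = L/2 and ∫sin(nπx/L)·cos(nπx/L) dx = 0.
⟨T⟩ = 0.71890.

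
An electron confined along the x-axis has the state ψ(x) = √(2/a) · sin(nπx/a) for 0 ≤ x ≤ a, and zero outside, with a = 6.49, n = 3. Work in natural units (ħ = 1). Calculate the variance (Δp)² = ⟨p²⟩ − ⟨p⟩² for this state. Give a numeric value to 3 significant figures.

2.11

Compute ⟨p⟩ and ⟨p²⟩ separately; (Δp)² = ⟨p²⟩ − ⟨p⟩².
d/dx sin(nπx/a) = (nπ/a)·cos(nπx/a) and d²/dx² sin(nπx/a) = −(nπ/a)²·sin(nπx/a); on 0 ≤ x ≤ a, ∫sin²(nπx/a) dx = a/2 and ∫sin(nπx/a)·cos(nπx/a) dx = 0.
⟨p⟩ = 0.0000 and ⟨p²⟩ = 2.1089.
(Δp)² = 2.1089 − (0.0000)² = 2.1089.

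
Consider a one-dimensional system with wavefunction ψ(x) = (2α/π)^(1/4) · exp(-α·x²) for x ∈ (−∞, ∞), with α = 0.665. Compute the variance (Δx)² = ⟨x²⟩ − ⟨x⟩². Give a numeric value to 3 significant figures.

Compute ⟨x⟩ and ⟨x²⟩ separately, then (Δx)² = ⟨x²⟩ − ⟨x⟩².
Gaussian moments: ∫x^(2j)·e^(−2αx²) dx = (2j−1)!!/(4α)^j · √(π/(2α)), odd powers integrate to 0; here √(π/(2α)) = 1.5369.
⟨x⟩ = 0.0000 and ⟨x²⟩ = 0.37594.
(Δx)² = 0.37594 − (0.0000)² = 0.37594.

0.376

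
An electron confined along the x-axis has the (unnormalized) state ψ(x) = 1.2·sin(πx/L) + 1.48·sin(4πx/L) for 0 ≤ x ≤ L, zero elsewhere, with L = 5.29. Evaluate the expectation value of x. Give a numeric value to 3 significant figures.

⟨x⟩ = ∫ x·|ψ|² dx / ∫|ψ|² dx (integrals over the domain).
On 0 ≤ x ≤ L (j ≠ l): ∫sin²(jπx/L) dx = L/2, ∫sin(jπx/L)·sin(lπx/L) dx = 0; diagonal moments ∫x·sin²(jπx/L) dx = L²/4, ∫x²·sin²(jπx/L) dx = L³·(1/6 − 1/(4j²π²)); cross terms ∫x·sin(jπx/L)·sin(lπx/L) dx = 0 for j + l even and −4jlL²/(π²(j² − l²)²) for j + l odd, ∫x²·sin(jπx/L)·sin(lπx/L) dx = (−1)^(j+l)·4jlL³/(π²(j² − l²)²); higher powers the same way via product-to-sum and parts.
State is unnormalized: ∫|ψ|² dx = 9.6024, and ∫ψ*·x·ψ dx = 24.682, so ⟨x⟩ = 24.682 / 9.6024.
⟨x⟩ = 2.5704.

2.57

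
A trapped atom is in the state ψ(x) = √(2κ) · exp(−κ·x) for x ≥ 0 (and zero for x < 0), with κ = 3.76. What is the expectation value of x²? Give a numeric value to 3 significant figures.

0.0354

⟨x²⟩ = ∫ x²·|ψ|² dx (integrals over the domain).
Every integrand reduces to terms xʲ·e^(−2κx) on [0, ∞); use ∫₀^∞ xʲ·e^(−2κx) dx = j!/(2κ)^(j+1).
⟨x²⟩ = 0.035367.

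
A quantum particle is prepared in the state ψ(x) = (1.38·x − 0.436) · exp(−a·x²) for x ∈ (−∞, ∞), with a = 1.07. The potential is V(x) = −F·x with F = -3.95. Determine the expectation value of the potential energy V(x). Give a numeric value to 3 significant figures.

⟨V⟩ = ∫ V(x)·|ψ|² dx / ∫|ψ|² dx.
Expand each integrand as polynomial × e^(−2ax²) and use ∫x^(2j)·e^(−2ax²) dx = (2j−1)!!/(4a)^j · √(π/(2a)), odd powers → 0; here √(π/(2a)) = 1.2116.
State is unnormalized: ∫|ψ|² dx = 0.76944, and ∫ψ*·V(x)·ψ dx = -1.3456, so ⟨V⟩ = -1.3456 / 0.76944.
⟨V⟩ = -1.7488.

-1.75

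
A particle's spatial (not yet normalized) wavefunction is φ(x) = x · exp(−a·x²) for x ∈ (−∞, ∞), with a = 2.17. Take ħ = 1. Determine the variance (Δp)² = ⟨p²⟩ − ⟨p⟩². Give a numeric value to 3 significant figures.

6.51

Compute ⟨p⟩ and ⟨p²⟩ separately; (Δp)² = ⟨p²⟩ − ⟨p⟩².
Expand each integrand as polynomial × e^(−2ax²) and use ∫x^(2j)·e^(−2ax²) dx = (2j−1)!!/(4a)^j · √(π/(2a)), odd powers → 0; here √(π/(2a)) = 0.85081. Differentiate with the product rule, d/dx e^(−ax²) = −2ax·e^(−ax²).
Normalization: ∫|φ|² dx = 0.098019.
⟨p⟩ = 0.0000 and ⟨p²⟩ = 6.5100.
(Δp)² = 6.5100 − (0.0000)² = 6.5100.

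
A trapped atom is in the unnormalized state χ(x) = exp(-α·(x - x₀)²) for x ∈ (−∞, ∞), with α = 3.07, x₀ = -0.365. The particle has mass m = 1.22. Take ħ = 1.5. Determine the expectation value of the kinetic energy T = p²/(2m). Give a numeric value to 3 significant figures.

2.83

T = −(ħ²/2m) d²/dx², so ⟨T⟩ = −(ħ²/2m) ∫ χ*·χ'' dx / ∫|χ|² dx; with m = 1.22.
Gaussian moments (u = x − x₀): ∫u^(2j)·e^(−2αu²) du = (2j−1)!!/(4α)^j · √(π/(2α)), odd powers integrate to 0; here √(π/(2α)) = 0.71530. Derivatives: d/dx e^(−αu²) = −2αu·e^(−αu²), d²/dx² e^(−αu²) = (4α²u² − 2α)·e^(−αu²).
State is unnormalized: ∫|χ|² dx = 0.71530, and ∫χ*·(−ħ²/2m · χ'') dx = 2.0250, so ⟨T⟩ = 2.0250 / 0.71530.
⟨T⟩ = 2.8309.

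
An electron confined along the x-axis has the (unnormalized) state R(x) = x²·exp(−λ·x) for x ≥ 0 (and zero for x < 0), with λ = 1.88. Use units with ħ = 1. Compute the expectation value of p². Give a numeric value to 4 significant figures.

1.178

p² R = −ħ² d²R/dx²; ⟨p²⟩ = −ħ² ∫ R*·R'' dx / ∫|R|² dx.
Differentiate x²·exp(−λ·x) with the product rule; every integrand then reduces to terms xʲ·e^(−2λx) on [0, ∞), with ∫₀^∞ xʲ·e^(−2λx) dx = j!/(2λ)^(j+1).
State is unnormalized: ∫|R|² dx = 0.031935, and ∫R*·(−ħ² R'') dx = 0.037624, so ⟨p²⟩ = 0.037624 / 0.031935.
⟨p²⟩ = 1.1781.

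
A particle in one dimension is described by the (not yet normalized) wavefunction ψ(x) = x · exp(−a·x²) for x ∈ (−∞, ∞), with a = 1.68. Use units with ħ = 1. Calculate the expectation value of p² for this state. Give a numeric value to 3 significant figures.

p² ψ = −ħ² d²ψ/dx²; ⟨p²⟩ = −ħ² ∫ ψ*·ψ'' dx / ∫|ψ|² dx.
Expand each integrand as polynomial × e^(−2ax²) and use ∫x^(2j)·e^(−2ax²) dx = (2j−1)!!/(4a)^j · √(π/(2a)), odd powers → 0; here √(π/(2a)) = 0.96695. Differentiate with the product rule, d/dx e^(−ax²) = −2ax·e^(−ax²).
State is unnormalized: ∫|ψ|² dx = 0.14389, and ∫ψ*·(−ħ² ψ'') dx = 0.72521, so ⟨p²⟩ = 0.72521 / 0.14389.
⟨p²⟩ = 5.0400.

5.04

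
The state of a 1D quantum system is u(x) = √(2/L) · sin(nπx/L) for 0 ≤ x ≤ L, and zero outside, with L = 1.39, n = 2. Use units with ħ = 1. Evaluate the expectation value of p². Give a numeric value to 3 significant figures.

p² u = −ħ² d²u/dx²; ⟨p²⟩ = −ħ² ∫ u*·u'' dx.
d/dx sin(nπx/L) = (nπ/L)·cos(nπx/L) and d²/dx² sin(nπx/L) = −(nπ/L)²·sin(nπx/L); on 0 ≤ x ≤ L, ∫sin²(nπx/L) dx = L/2 and ∫sin(nπx/L)·cos(nπx/L) dx = 0.
⟨p²⟩ = 20.433.

20.4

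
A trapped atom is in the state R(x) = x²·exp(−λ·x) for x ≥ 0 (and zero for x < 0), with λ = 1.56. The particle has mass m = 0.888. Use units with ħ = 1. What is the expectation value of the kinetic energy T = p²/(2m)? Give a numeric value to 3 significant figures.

T = −(ħ²/2m) d²/dx², so ⟨T⟩ = −(ħ²/2m) ∫ R*·R'' dx / ∫|R|² dx; with m = 0.888.
Differentiate x²·exp(−λ·x) with the product rule; every integrand then reduces to terms xʲ·e^(−2λx) on [0, ∞), with ∫₀^∞ xʲ·e^(−2λx) dx = j!/(2λ)^(j+1).
State is unnormalized: ∫|R|² dx = 0.081178, and ∫R*·(−ħ²/2m · R'') dx = 0.037079, so ⟨T⟩ = 0.037079 / 0.081178.
⟨T⟩ = 0.45676.

0.457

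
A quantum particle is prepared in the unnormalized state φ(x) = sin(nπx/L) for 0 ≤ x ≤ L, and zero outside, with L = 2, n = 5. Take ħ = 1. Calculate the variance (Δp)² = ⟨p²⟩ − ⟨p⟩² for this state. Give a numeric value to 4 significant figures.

61.69

Compute ⟨p⟩ and ⟨p²⟩ separately; (Δp)² = ⟨p²⟩ − ⟨p⟩².
d/dx sin(nπx/L) = (nπ/L)·cos(nπx/L) and d²/dx² sin(nπx/L) = −(nπ/L)²·sin(nπx/L); on 0 ≤ x ≤ L, ∫sin²(nπx/L) dx = L/2 and ∫sin(nπx/L)·cos(nπx/L) dx = 0.
Normalization: ∫|φ|² dx = 1.0000.
⟨p⟩ = 0.0000 and ⟨p²⟩ = 61.685.
(Δp)² = 61.685 − (0.0000)² = 61.685.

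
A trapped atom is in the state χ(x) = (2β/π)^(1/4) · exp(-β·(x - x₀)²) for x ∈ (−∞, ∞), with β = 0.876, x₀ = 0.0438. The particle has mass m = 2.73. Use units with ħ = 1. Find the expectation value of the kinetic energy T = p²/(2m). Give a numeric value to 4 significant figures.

0.1604

T = −(ħ²/2m) d²/dx², so ⟨T⟩ = −(ħ²/2m) ∫ χ*·χ'' dx; with m = 2.73.
Gaussian moments (u = x − x₀): ∫u^(2j)·e^(−2βu²) du = (2j−1)!!/(4β)^j · √(π/(2β)), odd powers integrate to 0; here √(π/(2β)) = 1.3391. Derivatives: d/dx e^(−βu²) = −2βu·e^(−βu²), d²/dx² e^(−βu²) = (4β²u² − 2β)·e^(−βu²).
⟨T⟩ = 0.16044.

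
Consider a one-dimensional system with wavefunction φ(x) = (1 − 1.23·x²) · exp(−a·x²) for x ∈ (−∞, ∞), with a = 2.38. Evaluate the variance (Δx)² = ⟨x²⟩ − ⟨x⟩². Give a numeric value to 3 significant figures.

0.0630

Compute ⟨x⟩ and ⟨x²⟩ separately, then (Δx)² = ⟨x²⟩ − ⟨x⟩².
Expand each integrand as polynomial × e^(−2ax²) and use ∫x^(2j)·e^(−2ax²) dx = (2j−1)!!/(4a)^j · √(π/(2a)), odd powers → 0; here √(π/(2a)) = 0.81240.
Normalization: ∫|φ|² dx = 0.64316.
⟨x⟩ = 0.0000 and ⟨x²⟩ = 0.063049.
(Δx)² = 0.063049 − (0.0000)² = 0.063049.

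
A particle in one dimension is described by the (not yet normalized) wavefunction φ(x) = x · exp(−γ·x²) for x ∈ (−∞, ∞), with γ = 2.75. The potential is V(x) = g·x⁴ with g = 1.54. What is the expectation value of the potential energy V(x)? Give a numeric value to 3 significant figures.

⟨V⟩ = ∫ V(x)·|φ|² dx / ∫|φ|² dx.
Expand each integrand as polynomial × e^(−2γx²) and use ∫x^(2j)·e^(−2γx²) dx = (2j−1)!!/(4γ)^j · √(π/(2γ)), odd powers → 0; here √(π/(2γ)) = 0.75578.
State is unnormalized: ∫|φ|² dx = 0.068707, and ∫φ*·V(x)·φ dx = 0.013117, so ⟨V⟩ = 0.013117 / 0.068707.
⟨V⟩ = 0.19091.

0.191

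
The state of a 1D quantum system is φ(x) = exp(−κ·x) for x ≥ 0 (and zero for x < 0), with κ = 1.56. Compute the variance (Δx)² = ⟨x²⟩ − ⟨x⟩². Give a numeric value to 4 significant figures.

Compute ⟨x⟩ and ⟨x²⟩ separately, then (Δx)² = ⟨x²⟩ − ⟨x⟩².
Every integrand reduces to terms xʲ·e^(−2κx) on [0, ∞); use ∫₀^∞ xʲ·e^(−2κx) dx = j!/(2κ)^(j+1).
Normalization: ∫|φ|² dx = 0.32051.
⟨x⟩ = 0.32051 and ⟨x²⟩ = 0.20546.
(Δx)² = 0.20546 − (0.32051)² = 0.10273.

0.1027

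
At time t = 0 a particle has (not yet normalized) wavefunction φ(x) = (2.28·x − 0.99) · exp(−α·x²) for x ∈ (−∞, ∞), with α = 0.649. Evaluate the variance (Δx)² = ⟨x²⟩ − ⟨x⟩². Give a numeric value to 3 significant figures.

0.563

Compute ⟨x⟩ and ⟨x²⟩ separately, then (Δx)² = ⟨x²⟩ − ⟨x⟩².
Expand each integrand as polynomial × e^(−2αx²) and use ∫x^(2j)·e^(−2αx²) dx = (2j−1)!!/(4α)^j · √(π/(2α)), odd powers → 0; here √(π/(2α)) = 1.5557.
Normalization: ∫|φ|² dx = 4.6401.
⟨x⟩ = -0.58305 and ⟨x²⟩ = 0.90246.
(Δx)² = 0.90246 − (-0.58305)² = 0.56251.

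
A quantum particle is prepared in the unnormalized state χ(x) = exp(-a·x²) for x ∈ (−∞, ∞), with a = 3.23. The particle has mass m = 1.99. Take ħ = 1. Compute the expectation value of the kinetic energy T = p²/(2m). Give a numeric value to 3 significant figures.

T = −(ħ²/2m) d²/dx², so ⟨T⟩ = −(ħ²/2m) ∫ χ*·χ'' dx / ∫|χ|² dx; with m = 1.99.
Gaussian moments: ∫x^(2j)·e^(−2ax²) dx = (2j−1)!!/(4a)^j · √(π/(2a)), odd powers integrate to 0; here √(π/(2a)) = 0.69736. Derivatives: d/dx e^(−ax²) = −2ax·e^(−ax²), d²/dx² e^(−ax²) = (4a²x² − 2a)·e^(−ax²).
State is unnormalized: ∫|χ|² dx = 0.69736, and ∫χ*·(−ħ²/2m · χ'') dx = 0.56595, so ⟨T⟩ = 0.56595 / 0.69736.
⟨T⟩ = 0.81156.

0.812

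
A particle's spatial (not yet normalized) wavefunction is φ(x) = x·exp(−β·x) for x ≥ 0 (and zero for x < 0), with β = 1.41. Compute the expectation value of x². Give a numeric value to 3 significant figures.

⟨x²⟩ = ∫ x²·|φ|² dx / ∫|φ|² dx (integrals over the domain).
Every integrand reduces to terms xʲ·e^(−2βx) on [0, ∞); use ∫₀^∞ xʲ·e^(−2βx) dx = j!/(2β)^(j+1).
State is unnormalized: ∫|φ|² dx = 0.089183, and ∫φ*·x²·φ dx = 0.13458, so ⟨x²⟩ = 0.13458 / 0.089183.
⟨x²⟩ = 1.5090.

1.51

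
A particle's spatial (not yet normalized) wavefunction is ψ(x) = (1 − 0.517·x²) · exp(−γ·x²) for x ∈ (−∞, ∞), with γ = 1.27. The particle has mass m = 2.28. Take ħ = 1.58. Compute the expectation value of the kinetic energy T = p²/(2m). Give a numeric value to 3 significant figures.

T = −(ħ²/2m) d²/dx², so ⟨T⟩ = −(ħ²/2m) ∫ ψ*·ψ'' dx / ∫|ψ|² dx; with m = 2.28.
Expand each integrand as polynomial × e^(−2γx²) and use ∫x^(2j)·e^(−2γx²) dx = (2j−1)!!/(4γ)^j · √(π/(2γ)), odd powers → 0; here √(π/(2γ)) = 1.1121. Differentiate with the product rule, d/dx e^(−γx²) = −2γx·e^(−γx²).
State is unnormalized: ∫|ψ|² dx = 0.92033, and ∫ψ*·(−ħ²/2m · ψ'') dx = 0.98668, so ⟨T⟩ = 0.98668 / 0.92033.
⟨T⟩ = 1.0721.

1.07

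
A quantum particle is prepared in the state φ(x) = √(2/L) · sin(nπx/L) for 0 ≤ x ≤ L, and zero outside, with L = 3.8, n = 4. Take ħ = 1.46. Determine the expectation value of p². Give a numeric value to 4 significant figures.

23.31

p² φ = −ħ² d²φ/dx²; ⟨p²⟩ = −ħ² ∫ φ*·φ'' dx.
d/dx sin(nπx/L) = (nπ/L)·cos(nπx/L) and d²/dx² sin(nπx/L) = −(nπ/L)²·sin(nπx/L); on 0 ≤ x ≤ L, ∫sin²(nπx/L) dx = L/2 and ∫sin(nπx/L)·cos(nπx/L) dx = 0.
⟨p²⟩ = 23.311.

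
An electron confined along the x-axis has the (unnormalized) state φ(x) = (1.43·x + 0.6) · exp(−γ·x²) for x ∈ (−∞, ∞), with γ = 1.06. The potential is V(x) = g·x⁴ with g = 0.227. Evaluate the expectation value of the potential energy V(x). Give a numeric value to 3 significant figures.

⟨V⟩ = ∫ V(x)·|φ|² dx / ∫|φ|² dx.
Expand each integrand as polynomial × e^(−2γx²) and use ∫x^(2j)·e^(−2γx²) dx = (2j−1)!!/(4γ)^j · √(π/(2γ)), odd powers → 0; here √(π/(2γ)) = 1.2173.
State is unnormalized: ∫|φ|² dx = 1.0253, and ∫φ*·V(x)·φ dx = 0.12780, so ⟨V⟩ = 0.12780 / 1.0253.
⟨V⟩ = 0.12464.

0.125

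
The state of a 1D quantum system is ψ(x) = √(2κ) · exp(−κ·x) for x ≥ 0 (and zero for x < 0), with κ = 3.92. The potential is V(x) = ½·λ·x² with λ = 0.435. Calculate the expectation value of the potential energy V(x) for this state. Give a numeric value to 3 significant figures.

0.00708

⟨V⟩ = ∫ V(x)·|ψ|² dx.
Every integrand reduces to terms xʲ·e^(−2κx) on [0, ∞); use ∫₀^∞ xʲ·e^(−2κx) dx = j!/(2κ)^(j+1).
⟨V⟩ = 0.0070771.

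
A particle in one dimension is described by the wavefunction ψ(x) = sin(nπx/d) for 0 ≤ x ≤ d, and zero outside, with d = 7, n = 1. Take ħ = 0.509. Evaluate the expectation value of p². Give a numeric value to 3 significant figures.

0.0522

p² ψ = −ħ² d²ψ/dx²; ⟨p²⟩ = −ħ² ∫ ψ*·ψ'' dx / ∫|ψ|² dx.
d/dx sin(nπx/d) = (nπ/d)·cos(nπx/d) and d²/dx² sin(nπx/d) = −(nπ/d)²·sin(nπx/d); on 0 ≤ x ≤ d, ∫sin²(nπx/d) dx = d/2 and ∫sin(nπx/d)·cos(nπx/d) dx = 0.
State is unnormalized: ∫|ψ|² dx = 3.5000, and ∫ψ*·(−ħ² ψ'') dx = 0.18264, so ⟨p²⟩ = 0.18264 / 3.5000.
⟨p²⟩ = 0.052184.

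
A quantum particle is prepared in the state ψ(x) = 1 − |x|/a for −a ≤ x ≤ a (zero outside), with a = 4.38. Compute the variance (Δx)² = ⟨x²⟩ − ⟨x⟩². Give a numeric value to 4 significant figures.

Compute ⟨x⟩ and ⟨x²⟩ separately, then (Δx)² = ⟨x²⟩ − ⟨x⟩².
ψ is even, so ∫ over [−a, a] = 2∫₀ᵃ with ψ = 1 − x/a there: ∫₀ᵃ (1 − x/a)² dx = a/3, ∫₀ᵃ x²(1 − x/a)² dx = a³/30, ∫₀ᵃ x⁴(1 − x/a)² dx = a⁵/105.
Normalization: ∫|ψ|² dx = 2.9200.
⟨x⟩ = 0.0000 and ⟨x²⟩ = 1.9184.
(Δx)² = 1.9184 − (0.0000)² = 1.9184.

1.918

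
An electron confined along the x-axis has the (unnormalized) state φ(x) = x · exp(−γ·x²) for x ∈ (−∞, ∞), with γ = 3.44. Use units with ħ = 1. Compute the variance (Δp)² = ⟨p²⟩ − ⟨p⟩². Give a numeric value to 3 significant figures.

10.3

Compute ⟨p⟩ and ⟨p²⟩ separately; (Δp)² = ⟨p²⟩ − ⟨p⟩².
Expand each integrand as polynomial × e^(−2γx²) and use ∫x^(2j)·e^(−2γx²) dx = (2j−1)!!/(4γ)^j · √(π/(2γ)), odd powers → 0; here √(π/(2γ)) = 0.67574. Differentiate with the product rule, d/dx e^(−γx²) = −2γx·e^(−γx²).
Normalization: ∫|φ|² dx = 0.049109.
⟨p⟩ = 0.0000 and ⟨p²⟩ = 10.320.
(Δp)² = 10.320 − (0.0000)² = 10.320.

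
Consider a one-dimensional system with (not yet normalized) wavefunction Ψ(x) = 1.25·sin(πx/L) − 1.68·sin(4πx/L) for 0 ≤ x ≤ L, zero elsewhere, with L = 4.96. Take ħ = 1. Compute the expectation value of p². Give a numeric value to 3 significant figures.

4.27

p² Ψ = −ħ² d²Ψ/dx²; ⟨p²⟩ = −ħ² ∫ Ψ*·Ψ'' dx / ∫|Ψ|² dx.
d²/dx² sin(jπx/L) = −(jπ/L)²·sin(jπx/L); on 0 ≤ x ≤ L, ∫sin²(jπx/L) dx = L/2 and ∫sin(jπx/L)·sin(lπx/L) dx = 0 for j ≠ l, so only diagonal terms survive in ∫|Ψ|² and ∫Ψ·Ψ″; ∫Ψ·Ψ′ dx = [Ψ²/2] between the walls = 0.
State is unnormalized: ∫|Ψ|² dx = 10.875, and ∫Ψ*·(−ħ² Ψ'') dx = 46.484, so ⟨p²⟩ = 46.484 / 10.875.
⟨p²⟩ = 4.2745.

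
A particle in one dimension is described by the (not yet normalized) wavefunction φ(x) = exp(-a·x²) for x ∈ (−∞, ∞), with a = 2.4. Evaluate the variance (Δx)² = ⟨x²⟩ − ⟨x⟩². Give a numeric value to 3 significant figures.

0.104

Compute ⟨x⟩ and ⟨x²⟩ separately, then (Δx)² = ⟨x²⟩ − ⟨x⟩².
Gaussian moments: ∫x^(2j)·e^(−2ax²) dx = (2j−1)!!/(4a)^j · √(π/(2a)), odd powers integrate to 0; here √(π/(2a)) = 0.80901.
Normalization: ∫|φ|² dx = 0.80901.
⟨x⟩ = 0.0000 and ⟨x²⟩ = 0.10417.
(Δx)² = 0.10417 − (0.0000)² = 0.10417.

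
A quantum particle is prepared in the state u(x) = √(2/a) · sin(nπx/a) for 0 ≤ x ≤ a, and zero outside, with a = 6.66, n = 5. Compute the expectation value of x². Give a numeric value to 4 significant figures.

14.70

⟨x²⟩ = ∫ x²·|u|² dx (integrals over the domain).
With sin²θ = (1 − cos2θ)/2 on 0 ≤ x ≤ a: ∫sin²(nπx/a) dx = a/2, ∫x·sin²(nπx/a) dx = a²/4, ∫x²·sin²(nπx/a) dx = a³·(1/6 − 1/(4n²π²)); higher powers xᵏ the same way, integrating xᵏ·cos(2nπx/a) by parts.
⟨x²⟩ = 14.695.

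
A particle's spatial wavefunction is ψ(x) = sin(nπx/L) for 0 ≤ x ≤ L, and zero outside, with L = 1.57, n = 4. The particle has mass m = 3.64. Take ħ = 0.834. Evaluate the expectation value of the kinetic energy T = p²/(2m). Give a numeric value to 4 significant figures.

6.121

T = −(ħ²/2m) d²/dx², so ⟨T⟩ = −(ħ²/2m) ∫ ψ*·ψ'' dx / ∫|ψ|² dx; with m = 3.64.
d/dx sin(nπx/L) = (nπ/L)·cos(nπx/L) and d²/dx² sin(nπx/L) = −(nπ/L)²·sin(nπx/L); on 0 ≤ x ≤ L, ∫sin²(nπx/L) dx = L/2 and ∫sin(nπx/L)·cos(nπx/L) dx = 0.
State is unnormalized: ∫|ψ|² dx = 0.78500, and ∫ψ*·(−ħ²/2m · ψ'') dx = 4.8050, so ⟨T⟩ = 4.8050 / 0.78500.
⟨T⟩ = 6.1210.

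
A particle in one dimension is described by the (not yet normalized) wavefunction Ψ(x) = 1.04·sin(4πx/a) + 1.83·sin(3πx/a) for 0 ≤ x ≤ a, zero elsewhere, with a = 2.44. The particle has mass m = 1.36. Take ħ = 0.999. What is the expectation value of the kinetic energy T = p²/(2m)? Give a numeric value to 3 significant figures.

6.51

T = −(ħ²/2m) d²/dx², so ⟨T⟩ = −(ħ²/2m) ∫ Ψ*·Ψ'' dx / ∫|Ψ|² dx; with m = 1.36.
d²/dx² sin(jπx/a) = −(jπ/a)²·sin(jπx/a); on 0 ≤ x ≤ a, ∫sin²(jπx/a) dx = a/2 and ∫sin(jπx/a)·sin(lπx/a) dx = 0 for j ≠ l, so only diagonal terms survive in ∫|Ψ|² and ∫Ψ·Ψ″; ∫Ψ·Ψ′ dx = [Ψ²/2] between the walls = 0.
State is unnormalized: ∫|Ψ|² dx = 5.4052, and ∫Ψ*·(−ħ²/2m · Ψ'') dx = 35.208, so ⟨T⟩ = 35.208 / 5.4052.
⟨T⟩ = 6.5137.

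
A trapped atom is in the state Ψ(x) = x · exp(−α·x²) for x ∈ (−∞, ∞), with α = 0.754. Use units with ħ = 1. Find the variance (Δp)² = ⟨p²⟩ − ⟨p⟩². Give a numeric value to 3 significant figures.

Compute ⟨p⟩ and ⟨p²⟩ separately; (Δp)² = ⟨p²⟩ − ⟨p⟩².
Expand each integrand as polynomial × e^(−2αx²) and use ∫x^(2j)·e^(−2αx²) dx = (2j−1)!!/(4α)^j · √(π/(2α)), odd powers → 0; here √(π/(2α)) = 1.4434. Differentiate with the product rule, d/dx e^(−αx²) = −2αx·e^(−αx²).
Normalization: ∫|Ψ|² dx = 0.47857.
⟨p⟩ = 0.0000 and ⟨p²⟩ = 2.2620.
(Δp)² = 2.2620 − (0.0000)² = 2.2620.

2.26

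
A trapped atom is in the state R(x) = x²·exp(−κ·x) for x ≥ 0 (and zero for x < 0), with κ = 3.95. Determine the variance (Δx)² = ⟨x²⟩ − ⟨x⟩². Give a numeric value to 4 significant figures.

0.08012

Compute ⟨x⟩ and ⟨x²⟩ separately, then (Δx)² = ⟨x²⟩ − ⟨x⟩².
Every integrand reduces to terms xʲ·e^(−2κx) on [0, ∞); use ∫₀^∞ xʲ·e^(−2κx) dx = j!/(2κ)^(j+1).
Normalization: ∫|R|² dx = 0.00077997.
⟨x⟩ = 0.63291 and ⟨x²⟩ = 0.48069.
(Δx)² = 0.48069 − (0.63291)² = 0.080115.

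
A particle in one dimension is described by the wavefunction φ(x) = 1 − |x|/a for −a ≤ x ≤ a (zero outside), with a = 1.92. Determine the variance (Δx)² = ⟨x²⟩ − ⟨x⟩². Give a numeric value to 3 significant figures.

0.369

Compute ⟨x⟩ and ⟨x²⟩ separately, then (Δx)² = ⟨x²⟩ − ⟨x⟩².
φ is even, so ∫ over [−a, a] = 2∫₀ᵃ with φ = 1 − x/a there: ∫₀ᵃ (1 − x/a)² dx = a/3, ∫₀ᵃ x²(1 − x/a)² dx = a³/30, ∫₀ᵃ x⁴(1 − x/a)² dx = a⁵/105.
Normalization: ∫|φ|² dx = 1.2800.
⟨x⟩ = 0.0000 and ⟨x²⟩ = 0.36864.
(Δx)² = 0.36864 − (0.0000)² = 0.36864.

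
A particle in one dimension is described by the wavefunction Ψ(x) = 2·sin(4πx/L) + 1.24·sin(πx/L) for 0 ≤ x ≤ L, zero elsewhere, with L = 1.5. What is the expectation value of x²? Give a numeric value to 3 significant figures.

⟨x²⟩ = ∫ x²·|Ψ|² dx / ∫|Ψ|² dx (integrals over the domain).
On 0 ≤ x ≤ L (j ≠ l): ∫sin²(jπx/L) dx = L/2, ∫sin(jπx/L)·sin(lπx/L) dx = 0; diagonal moments ∫x·sin²(jπx/L) dx = L²/4, ∫x²·sin²(jπx/L) dx = L³·(1/6 − 1/(4j²π²)); cross terms ∫x·sin(jπx/L)·sin(lπx/L) dx = 0 for j + l even and −4jlL²/(π²(j² − l²)²) for j + l odd, ∫x²·sin(jπx/L)·sin(lπx/L) dx = (−1)^(j+l)·4jlL³/(π²(j² − l²)²); higher powers the same way via product-to-sum and parts.
State is unnormalized: ∫|Ψ|² dx = 4.1532, and ∫Ψ*·x²·Ψ dx = 2.8415, so ⟨x²⟩ = 2.8415 / 4.1532.
⟨x²⟩ = 0.68416.

0.684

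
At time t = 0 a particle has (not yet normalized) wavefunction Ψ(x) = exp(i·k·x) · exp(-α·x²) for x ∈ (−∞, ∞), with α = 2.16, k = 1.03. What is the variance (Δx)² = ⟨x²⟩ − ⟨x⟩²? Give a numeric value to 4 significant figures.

0.1157

Compute ⟨x⟩ and ⟨x²⟩ separately, then (Δx)² = ⟨x²⟩ − ⟨x⟩².
Gaussian moments: ∫x^(2j)·e^(−2αx²) dx = (2j−1)!!/(4α)^j · √(π/(2α)), odd powers integrate to 0; here √(π/(2α)) = 0.85277.
Normalization: ∫|Ψ|² dx = 0.85277.
⟨x⟩ = 0.0000 and ⟨x²⟩ = 0.11574.
(Δx)² = 0.11574 − (0.0000)² = 0.11574.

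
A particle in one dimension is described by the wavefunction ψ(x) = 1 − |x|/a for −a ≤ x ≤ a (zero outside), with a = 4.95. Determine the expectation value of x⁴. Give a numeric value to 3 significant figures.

⟨x⁴⟩ = ∫ x⁴·|ψ|² dx / ∫|ψ|² dx (integrals over the domain).
ψ is even, so ∫ over [−a, a] = 2∫₀ᵃ with ψ = 1 − x/a there: ∫₀ᵃ (1 − x/a)² dx = a/3, ∫₀ᵃ x²(1 − x/a)² dx = a³/30, ∫₀ᵃ x⁴(1 − x/a)² dx = a⁵/105.
State is unnormalized: ∫|ψ|² dx = 3.3000, and ∫ψ*·x⁴·ψ dx = 56.607, so ⟨x⁴⟩ = 56.607 / 3.3000.
⟨x⁴⟩ = 17.154.

17.2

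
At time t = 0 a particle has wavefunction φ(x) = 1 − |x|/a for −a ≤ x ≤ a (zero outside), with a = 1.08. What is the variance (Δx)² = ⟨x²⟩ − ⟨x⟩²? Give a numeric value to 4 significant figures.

0.1166

Compute ⟨x⟩ and ⟨x²⟩ separately, then (Δx)² = ⟨x²⟩ − ⟨x⟩².
φ is even, so ∫ over [−a, a] = 2∫₀ᵃ with φ = 1 − x/a there: ∫₀ᵃ (1 − x/a)² dx = a/3, ∫₀ᵃ x²(1 − x/a)² dx = a³/30, ∫₀ᵃ x⁴(1 − x/a)² dx = a⁵/105.
Normalization: ∫|φ|² dx = 0.72000.
⟨x⟩ = 0.0000 and ⟨x²⟩ = 0.11664.
(Δx)² = 0.11664 − (0.0000)² = 0.11664.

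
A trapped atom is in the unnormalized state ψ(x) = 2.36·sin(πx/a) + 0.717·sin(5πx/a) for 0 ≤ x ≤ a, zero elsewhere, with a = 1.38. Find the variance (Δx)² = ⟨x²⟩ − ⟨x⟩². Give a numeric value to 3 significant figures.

Compute ⟨x⟩ and ⟨x²⟩ separately, then (Δx)² = ⟨x²⟩ − ⟨x⟩².
On 0 ≤ x ≤ a (j ≠ l): ∫sin²(jπx/a) dx = a/2, ∫sin(jπx/a)·sin(lπx/a) dx = 0; diagonal moments ∫x·sin²(jπx/a) dx = a²/4, ∫x²·sin²(jπx/a) dx = a³·(1/6 − 1/(4j²π²)); cross terms ∫x·sin(jπx/a)·sin(lπx/a) dx = 0 for j + l even and −4jla²/(π²(j² − l²)²) for j + l odd, ∫x²·sin(jπx/a)·sin(lπx/a) dx = (−1)^(j+l)·4jla³/(π²(j² − l²)²); higher powers the same way via product-to-sum and parts.
Normalization: ∫|ψ|² dx = 4.1977.
⟨x⟩ = 0.69000 and ⟨x²⟩ = 0.55360.
(Δx)² = 0.55360 − (0.69000)² = 0.077503.

0.0775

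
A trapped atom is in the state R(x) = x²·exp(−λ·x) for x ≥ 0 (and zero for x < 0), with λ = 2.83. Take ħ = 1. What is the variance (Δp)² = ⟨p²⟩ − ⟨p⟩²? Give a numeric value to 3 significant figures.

Compute ⟨p⟩ and ⟨p²⟩ separately; (Δp)² = ⟨p²⟩ − ⟨p⟩².
Differentiate x²·exp(−λ·x) with the product rule; every integrand then reduces to terms xʲ·e^(−2λx) on [0, ∞), with ∫₀^∞ xʲ·e^(−2λx) dx = j!/(2λ)^(j+1).
Normalization: ∫|R|² dx = 0.0041317.
⟨p⟩ = 0.0000 and ⟨p²⟩ = 2.6696.
(Δp)² = 2.6696 − (0.0000)² = 2.6696.

2.67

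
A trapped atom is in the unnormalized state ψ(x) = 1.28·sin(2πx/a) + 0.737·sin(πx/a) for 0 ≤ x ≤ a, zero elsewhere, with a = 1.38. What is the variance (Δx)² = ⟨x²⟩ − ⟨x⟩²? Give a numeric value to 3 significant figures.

0.0703

Compute ⟨x⟩ and ⟨x²⟩ separately, then (Δx)² = ⟨x²⟩ − ⟨x⟩².
On 0 ≤ x ≤ a (j ≠ l): ∫sin²(jπx/a) dx = a/2, ∫sin(jπx/a)·sin(lπx/a) dx = 0; diagonal moments ∫x·sin²(jπx/a) dx = a²/4, ∫x²·sin²(jπx/a) dx = a³·(1/6 − 1/(4j²π²)); cross terms ∫x·sin(jπx/a)·sin(lπx/a) dx = 0 for j + l even and −4jla²/(π²(j² − l²)²) for j + l odd, ∫x²·sin(jπx/a)·sin(lπx/a) dx = (−1)^(j+l)·4jla³/(π²(j² − l²)²); higher powers the same way via product-to-sum and parts.
Normalization: ∫|ψ|² dx = 1.5053.
⟨x⟩ = 0.47502 and ⟨x²⟩ = 0.29599.
(Δx)² = 0.29599 − (0.47502)² = 0.070349.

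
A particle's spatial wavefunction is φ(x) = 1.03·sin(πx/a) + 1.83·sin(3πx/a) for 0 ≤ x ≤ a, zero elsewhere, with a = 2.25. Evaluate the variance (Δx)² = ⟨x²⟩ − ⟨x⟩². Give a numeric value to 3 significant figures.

0.503

Compute ⟨x⟩ and ⟨x²⟩ separately, then (Δx)² = ⟨x²⟩ − ⟨x⟩².
On 0 ≤ x ≤ a (j ≠ l): ∫sin²(jπx/a) dx = a/2, ∫sin(jπx/a)·sin(lπx/a) dx = 0; diagonal moments ∫x·sin²(jπx/a) dx = a²/4, ∫x²·sin²(jπx/a) dx = a³·(1/6 − 1/(4j²π²)); cross terms ∫x·sin(jπx/a)·sin(lπx/a) dx = 0 for j + l even and −4jla²/(π²(j² − l²)²) for j + l odd, ∫x²·sin(jπx/a)·sin(lπx/a) dx = (−1)^(j+l)·4jla³/(π²(j² − l²)²); higher powers the same way via product-to-sum and parts.
Normalization: ∫|φ|² dx = 4.9610.
⟨x⟩ = 1.1250 and ⟨x²⟩ = 1.7686.
(Δx)² = 1.7686 − (1.1250)² = 0.50297.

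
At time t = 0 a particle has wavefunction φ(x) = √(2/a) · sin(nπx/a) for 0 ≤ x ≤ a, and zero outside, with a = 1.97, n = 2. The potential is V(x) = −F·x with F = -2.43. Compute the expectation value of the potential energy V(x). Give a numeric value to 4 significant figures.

⟨V⟩ = ∫ V(x)·|φ|² dx.
With sin²θ = (1 − cos2θ)/2 on 0 ≤ x ≤ a: ∫sin²(nπx/a) dx = a/2, ∫x·sin²(nπx/a) dx = a²/4, ∫x²·sin²(nπx/a) dx = a³·(1/6 − 1/(4n²π²)); higher powers xᵏ the same way, integrating xᵏ·cos(2nπx/a) by parts.
⟨V⟩ = 2.3936.

2.394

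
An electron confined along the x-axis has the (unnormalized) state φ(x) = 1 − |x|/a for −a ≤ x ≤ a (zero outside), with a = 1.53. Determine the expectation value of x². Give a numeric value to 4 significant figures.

⟨x²⟩ = ∫ x²·|φ|² dx / ∫|φ|² dx (integrals over the domain).
φ is even, so ∫ over [−a, a] = 2∫₀ᵃ with φ = 1 − x/a there: ∫₀ᵃ (1 − x/a)² dx = a/3, ∫₀ᵃ x²(1 − x/a)² dx = a³/30, ∫₀ᵃ x⁴(1 − x/a)² dx = a⁵/105.
State is unnormalized: ∫|φ|² dx = 1.0200, and ∫φ*·x²·φ dx = 0.23877, so ⟨x²⟩ = 0.23877 / 1.0200.
⟨x²⟩ = 0.23409.

0.2341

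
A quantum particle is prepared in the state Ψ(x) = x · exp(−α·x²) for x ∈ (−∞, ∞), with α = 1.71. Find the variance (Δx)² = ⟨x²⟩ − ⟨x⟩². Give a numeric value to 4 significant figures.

0.4386

Compute ⟨x⟩ and ⟨x²⟩ separately, then (Δx)² = ⟨x²⟩ − ⟨x⟩².
Expand each integrand as polynomial × e^(−2αx²) and use ∫x^(2j)·e^(−2αx²) dx = (2j−1)!!/(4α)^j · √(π/(2α)), odd powers → 0; here √(π/(2α)) = 0.95843.
Normalization: ∫|Ψ|² dx = 0.14012.
⟨x⟩ = 0.0000 and ⟨x²⟩ = 0.43860.
(Δx)² = 0.43860 − (0.0000)² = 0.43860.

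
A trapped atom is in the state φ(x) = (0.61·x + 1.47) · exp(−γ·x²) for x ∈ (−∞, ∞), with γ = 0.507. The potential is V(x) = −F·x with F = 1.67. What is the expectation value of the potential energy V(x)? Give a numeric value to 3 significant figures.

⟨V⟩ = ∫ V(x)·|φ|² dx / ∫|φ|² dx.
Expand each integrand as polynomial × e^(−2γx²) and use ∫x^(2j)·e^(−2γx²) dx = (2j−1)!!/(4γ)^j · √(π/(2γ)), odd powers → 0; here √(π/(2γ)) = 1.7602.
State is unnormalized: ∫|φ|² dx = 4.1265, and ∫φ*·V(x)·φ dx = -2.5995, so ⟨V⟩ = -2.5995 / 4.1265.
⟨V⟩ = -0.62994.

-0.630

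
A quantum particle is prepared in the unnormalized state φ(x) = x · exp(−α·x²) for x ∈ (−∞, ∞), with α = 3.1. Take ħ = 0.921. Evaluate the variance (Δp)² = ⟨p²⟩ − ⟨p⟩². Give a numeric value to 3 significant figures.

Compute ⟨p⟩ and ⟨p²⟩ separately; (Δp)² = ⟨p²⟩ − ⟨p⟩².
Expand each integrand as polynomial × e^(−2αx²) and use ∫x^(2j)·e^(−2αx²) dx = (2j−1)!!/(4α)^j · √(π/(2α)), odd powers → 0; here √(π/(2α)) = 0.71183. Differentiate with the product rule, d/dx e^(−αx²) = −2αx·e^(−αx²).
Normalization: ∫|φ|² dx = 0.057406.
⟨p⟩ = 0.0000 and ⟨p²⟩ = 7.8886.
(Δp)² = 7.8886 − (0.0000)² = 7.8886.

7.89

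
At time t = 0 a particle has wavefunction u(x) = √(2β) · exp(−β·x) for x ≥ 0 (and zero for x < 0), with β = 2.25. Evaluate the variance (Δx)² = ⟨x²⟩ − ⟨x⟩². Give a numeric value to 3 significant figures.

Compute ⟨x⟩ and ⟨x²⟩ separately, then (Δx)² = ⟨x²⟩ − ⟨x⟩².
Every integrand reduces to terms xʲ·e^(−2βx) on [0, ∞); use ∫₀^∞ xʲ·e^(−2βx) dx = j!/(2β)^(j+1).
⟨x⟩ = 0.22222 and ⟨x²⟩ = 0.098765.
(Δx)² = 0.098765 − (0.22222)² = 0.049383.

0.0494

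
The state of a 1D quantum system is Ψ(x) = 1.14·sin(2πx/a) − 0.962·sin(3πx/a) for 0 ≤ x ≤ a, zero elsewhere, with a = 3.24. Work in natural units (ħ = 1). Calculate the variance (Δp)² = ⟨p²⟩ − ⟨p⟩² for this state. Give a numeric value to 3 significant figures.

Compute ⟨p⟩ and ⟨p²⟩ separately; (Δp)² = ⟨p²⟩ − ⟨p⟩².
d²/dx² sin(jπx/a) = −(jπ/a)²·sin(jπx/a); on 0 ≤ x ≤ a, ∫sin²(jπx/a) dx = a/2 and ∫sin(jπx/a)·sin(lπx/a) dx = 0 for j ≠ l, so only diagonal terms survive in ∫|Ψ|² and ∫Ψ·Ψ″; ∫Ψ·Ψ′ dx = [Ψ²/2] between the walls = 0.
Normalization: ∫|Ψ|² dx = 3.6046.
⟨p⟩ = 0.0000 and ⟨p²⟩ = 5.7159.
(Δp)² = 5.7159 − (0.0000)² = 5.7159.

5.72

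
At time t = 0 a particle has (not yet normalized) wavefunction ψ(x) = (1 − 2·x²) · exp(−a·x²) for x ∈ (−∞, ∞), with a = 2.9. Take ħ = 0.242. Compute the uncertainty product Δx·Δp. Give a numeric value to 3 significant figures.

Δx = √(⟨x²⟩−⟨x⟩²), Δp = √(⟨p²⟩−⟨p⟩²).
Expand each integrand as polynomial × e^(−2ax²) and use ∫x^(2j)·e^(−2ax²) dx = (2j−1)!!/(4a)^j · √(π/(2a)), odd powers → 0; here √(π/(2a)) = 0.73597. Differentiate with the product rule, d/dx e^(−ax²) = −2ax·e^(−ax²).
Normalization: ∫|ψ|² dx = 0.54782.
⟨x⟩ = 0.0000, ⟨x²⟩ = 0.047648 ⇒ Δx = 0.21828.
⟨p⟩ = 0.0000, ⟨p²⟩ = 0.35432 ⇒ Δp = 0.59525.
Δx·Δp = 0.12993.

0.130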